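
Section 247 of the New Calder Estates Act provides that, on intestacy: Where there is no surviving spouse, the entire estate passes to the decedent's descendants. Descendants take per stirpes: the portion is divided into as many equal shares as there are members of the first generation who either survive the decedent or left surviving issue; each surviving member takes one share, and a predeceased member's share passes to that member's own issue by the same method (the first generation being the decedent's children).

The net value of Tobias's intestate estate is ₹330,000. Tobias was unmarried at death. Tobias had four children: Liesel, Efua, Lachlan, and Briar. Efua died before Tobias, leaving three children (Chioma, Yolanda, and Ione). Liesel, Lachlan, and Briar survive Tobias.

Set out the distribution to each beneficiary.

Liesel: ₹82,500; Chioma: ₹27,500; Yolanda: ₹27,500; Ione: ₹27,500; Lachlan: ₹82,500; Briar: ₹82,500

The entire ₹330,000 passes to the descendants.
That amount (₹330,000) is divided into 4 shares of ₹82,500: Liesel, Lachlan, and Briar each take ₹82,500; Efua's ₹82,500 share passes to Efua's issue.
Efua's share (₹82,500) is divided into 3 shares of ₹27,500: Chioma, Yolanda, and Ione each take ₹27,500.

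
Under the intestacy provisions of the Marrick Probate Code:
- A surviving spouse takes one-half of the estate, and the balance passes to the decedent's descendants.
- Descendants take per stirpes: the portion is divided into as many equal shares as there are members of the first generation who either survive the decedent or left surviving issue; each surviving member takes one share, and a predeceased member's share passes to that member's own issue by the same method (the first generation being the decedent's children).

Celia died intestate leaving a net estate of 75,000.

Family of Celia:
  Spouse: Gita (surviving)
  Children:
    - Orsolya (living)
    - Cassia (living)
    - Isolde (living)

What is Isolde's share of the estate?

Gita takes one-half of 75,000 = 37,500. The remaining 37,500 passes to the descendants.
The descendants' portion (37,500) is divided into 3 shares of 12,500: Orsolya, Cassia, and Isolde each take 12,500.

Isolde receives 12,500.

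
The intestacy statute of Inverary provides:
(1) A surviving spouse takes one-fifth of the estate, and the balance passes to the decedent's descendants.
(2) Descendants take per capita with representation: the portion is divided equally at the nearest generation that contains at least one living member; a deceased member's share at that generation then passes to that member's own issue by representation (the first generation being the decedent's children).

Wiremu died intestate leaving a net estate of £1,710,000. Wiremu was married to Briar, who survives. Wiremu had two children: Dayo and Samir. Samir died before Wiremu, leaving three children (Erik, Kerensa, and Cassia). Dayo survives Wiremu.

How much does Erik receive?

Erik receives £228,000.

Briar takes one-fifth of £1,710,000 = £342,000. The remaining £1,368,000 passes to the descendants.
The descendants' portion (£1,368,000) is divided into 2 shares of £684,000: Dayo takes £684,000; Samir's £684,000 share passes to Samir's issue.
Samir's share (£684,000) is divided into 3 shares of £228,000: Erik, Kerensa, and Cassia each take £228,000.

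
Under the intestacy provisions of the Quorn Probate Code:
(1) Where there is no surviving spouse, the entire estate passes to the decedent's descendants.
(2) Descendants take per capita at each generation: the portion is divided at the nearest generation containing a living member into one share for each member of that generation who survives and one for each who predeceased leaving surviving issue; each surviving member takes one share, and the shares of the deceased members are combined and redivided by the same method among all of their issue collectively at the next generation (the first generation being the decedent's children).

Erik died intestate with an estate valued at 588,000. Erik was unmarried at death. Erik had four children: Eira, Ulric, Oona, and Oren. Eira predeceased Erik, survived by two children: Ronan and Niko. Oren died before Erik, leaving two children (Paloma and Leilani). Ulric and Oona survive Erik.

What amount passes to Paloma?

Paloma receives 73,500.

The entire 588,000 passes to the descendants.
That amount (588,000) is divided at the children's generation into 4 shares of 147,000. Ulric and Oona each take 147,000. The 2 shares of the deceased (Eira and Oren) are combined into a pool of 294,000.
That pool (294,000) is divided at the grandchildren's generation equally among Ronan, Niko, Paloma, and Leilani: 73,500 each.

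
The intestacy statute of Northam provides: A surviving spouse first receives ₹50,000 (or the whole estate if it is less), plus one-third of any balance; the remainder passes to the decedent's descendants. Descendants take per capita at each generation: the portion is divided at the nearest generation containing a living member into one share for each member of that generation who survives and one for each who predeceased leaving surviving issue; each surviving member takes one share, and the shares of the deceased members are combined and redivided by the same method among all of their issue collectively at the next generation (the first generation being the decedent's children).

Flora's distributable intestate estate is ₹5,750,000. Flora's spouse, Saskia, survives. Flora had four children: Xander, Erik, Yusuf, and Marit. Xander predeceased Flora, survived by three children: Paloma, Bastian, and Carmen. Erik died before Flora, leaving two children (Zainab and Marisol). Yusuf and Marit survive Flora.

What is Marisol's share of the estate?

Marisol receives ₹380,000.

Saskia first takes ₹50,000, leaving a balance of ₹5,700,000. Saskia then takes one-third of the balance (₹1,900,000), for a total of ₹1,950,000. The remaining ₹3,800,000 passes to the descendants.
The descendants' portion (₹3,800,000) is divided at the children's generation into 4 shares of ₹950,000. Yusuf and Marit each take ₹950,000. The 2 shares of the deceased (Xander and Erik) are combined into a pool of ₹1,900,000.
That pool (₹1,900,000) is divided at the grandchildren's generation equally among Paloma, Bastian, Carmen, Zainab, and Marisol: ₹380,000 each.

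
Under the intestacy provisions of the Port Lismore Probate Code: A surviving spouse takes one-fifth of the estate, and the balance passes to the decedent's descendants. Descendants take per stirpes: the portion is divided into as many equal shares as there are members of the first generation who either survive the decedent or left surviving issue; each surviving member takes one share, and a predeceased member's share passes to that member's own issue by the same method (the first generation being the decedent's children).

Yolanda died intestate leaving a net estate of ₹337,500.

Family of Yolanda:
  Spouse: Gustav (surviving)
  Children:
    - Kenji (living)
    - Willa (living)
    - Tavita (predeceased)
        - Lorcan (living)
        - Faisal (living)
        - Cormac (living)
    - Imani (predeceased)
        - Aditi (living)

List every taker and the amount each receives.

Gustav: ₹67,500; Kenji: ₹67,500; Willa: ₹67,500; Lorcan: ₹22,500; Faisal: ₹22,500; Cormac: ₹22,500; Aditi: ₹67,500

Gustav takes one-fifth of ₹337,500 = ₹67,500. The remaining ₹270,000 passes to the descendants.
The descendants' portion (₹270,000) is divided into 4 shares of ₹67,500: Kenji and Willa each take ₹67,500; Tavita's ₹67,500 share passes to Tavita's issue; Imani's ₹67,500 share passes to Imani's issue.
Tavita's share (₹67,500) is divided into 3 shares of ₹22,500: Lorcan, Faisal, and Cormac each take ₹22,500.
Imani's share (₹67,500) passes entirely to Aditi.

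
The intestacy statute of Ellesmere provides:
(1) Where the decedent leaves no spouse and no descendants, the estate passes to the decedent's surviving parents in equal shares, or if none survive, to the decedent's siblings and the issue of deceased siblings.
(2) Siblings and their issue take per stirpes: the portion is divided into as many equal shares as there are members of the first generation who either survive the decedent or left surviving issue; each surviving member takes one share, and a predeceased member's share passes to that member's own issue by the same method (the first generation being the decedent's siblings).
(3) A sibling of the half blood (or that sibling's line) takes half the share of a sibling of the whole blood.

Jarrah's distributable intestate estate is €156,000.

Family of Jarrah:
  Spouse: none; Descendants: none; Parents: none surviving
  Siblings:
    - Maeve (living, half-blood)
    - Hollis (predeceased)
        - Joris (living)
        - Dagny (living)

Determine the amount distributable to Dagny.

Dagny receives €52,000.

The entire €156,000 passes to the siblings and their issue.
Counting each half-blood sibling's line as half a unit, there are 3/2 units in €156,000, so one unit is €104,000. Whole-blood lines (Hollis) take €104,000 each; half-blood lines (Maeve) take €52,000 each.
Hollis's share (€104,000) is divided into 2 shares of €52,000: Joris and Dagny each take €52,000.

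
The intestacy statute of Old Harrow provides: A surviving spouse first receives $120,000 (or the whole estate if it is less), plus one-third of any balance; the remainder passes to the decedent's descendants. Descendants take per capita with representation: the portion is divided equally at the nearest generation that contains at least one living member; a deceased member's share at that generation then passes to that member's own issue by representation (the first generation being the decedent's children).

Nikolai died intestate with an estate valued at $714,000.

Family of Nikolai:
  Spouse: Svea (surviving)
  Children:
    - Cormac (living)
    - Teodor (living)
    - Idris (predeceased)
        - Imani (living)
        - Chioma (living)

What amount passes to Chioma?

Chioma receives $66,000.

Svea first takes $120,000, leaving a balance of $594,000. Svea then takes one-third of the balance ($198,000), for a total of $318,000. The remaining $396,000 passes to the descendants.
The descendants' portion ($396,000) is divided into 3 shares of $132,000: Cormac and Teodor each take $132,000; Idris's $132,000 share passes to Idris's issue.
Idris's share ($132,000) is divided into 2 shares of $66,000: Imani and Chioma each take $66,000.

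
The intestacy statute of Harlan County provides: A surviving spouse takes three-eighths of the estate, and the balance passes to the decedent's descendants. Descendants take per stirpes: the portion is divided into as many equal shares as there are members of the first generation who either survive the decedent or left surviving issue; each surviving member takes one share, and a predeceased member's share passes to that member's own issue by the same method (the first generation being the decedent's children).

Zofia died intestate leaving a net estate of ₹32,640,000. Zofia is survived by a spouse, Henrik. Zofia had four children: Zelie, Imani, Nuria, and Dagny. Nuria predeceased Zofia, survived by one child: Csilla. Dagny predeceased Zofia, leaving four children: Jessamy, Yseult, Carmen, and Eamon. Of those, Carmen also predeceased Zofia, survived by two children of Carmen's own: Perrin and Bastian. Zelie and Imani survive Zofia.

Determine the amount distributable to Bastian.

Henrik takes three-eighths of ₹32,640,000 = ₹12,240,000. The remaining ₹20,400,000 passes to the descendants.
The descendants' portion (₹20,400,000) is divided into 4 shares of ₹5,100,000: Zelie and Imani each take ₹5,100,000; Nuria's ₹5,100,000 share passes to Nuria's issue; Dagny's ₹5,100,000 share passes to Dagny's issue.
Nuria's share (₹5,100,000) passes entirely to Csilla.
Dagny's share (₹5,100,000) is divided into 4 shares of ₹1,275,000: Jessamy, Yseult, and Eamon each take ₹1,275,000; Carmen's ₹1,275,000 share passes to Carmen's issue.
Carmen's share (₹1,275,000) is divided into 2 shares of ₹637,500: Perrin and Bastian each take ₹637,500.

Bastian receives ₹637,500.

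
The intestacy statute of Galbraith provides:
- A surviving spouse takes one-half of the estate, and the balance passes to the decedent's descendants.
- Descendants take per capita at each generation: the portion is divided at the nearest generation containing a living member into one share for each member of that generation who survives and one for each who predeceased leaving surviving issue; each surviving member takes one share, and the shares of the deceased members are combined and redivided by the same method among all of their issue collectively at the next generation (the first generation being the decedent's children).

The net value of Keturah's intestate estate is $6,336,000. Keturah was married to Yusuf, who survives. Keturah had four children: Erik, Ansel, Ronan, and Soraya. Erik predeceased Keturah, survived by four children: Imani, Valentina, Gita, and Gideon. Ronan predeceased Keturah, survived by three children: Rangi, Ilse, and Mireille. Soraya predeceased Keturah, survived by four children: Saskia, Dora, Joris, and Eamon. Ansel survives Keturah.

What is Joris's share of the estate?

Joris receives $216,000.

Yusuf takes one-half of $6,336,000 = $3,168,000. The remaining $3,168,000 passes to the descendants.
The descendants' portion ($3,168,000) is divided at the children's generation into 4 shares of $792,000. Ansel takes $792,000. The 3 shares of the deceased (Erik, Ronan, and Soraya) are combined into a pool of $2,376,000.
That pool ($2,376,000) is divided at the grandchildren's generation equally among Imani, Valentina, Gita, Gideon, Rangi, Ilse, Mireille, Saskia, Dora, Joris, and Eamon: $216,000 each.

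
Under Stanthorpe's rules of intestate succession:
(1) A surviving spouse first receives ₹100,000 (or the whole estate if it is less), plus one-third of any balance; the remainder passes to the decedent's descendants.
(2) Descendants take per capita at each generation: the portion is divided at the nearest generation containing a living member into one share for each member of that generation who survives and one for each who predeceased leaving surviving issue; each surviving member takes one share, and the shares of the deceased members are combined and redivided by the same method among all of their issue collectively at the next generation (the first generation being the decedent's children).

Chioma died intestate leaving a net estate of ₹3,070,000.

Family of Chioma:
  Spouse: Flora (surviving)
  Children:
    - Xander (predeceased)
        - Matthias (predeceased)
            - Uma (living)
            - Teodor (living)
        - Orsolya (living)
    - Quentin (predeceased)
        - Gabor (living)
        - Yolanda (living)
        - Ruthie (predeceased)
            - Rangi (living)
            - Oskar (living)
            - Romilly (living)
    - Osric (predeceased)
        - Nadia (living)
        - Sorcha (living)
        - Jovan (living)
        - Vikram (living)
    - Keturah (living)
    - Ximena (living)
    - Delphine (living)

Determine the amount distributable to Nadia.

Nadia receives ₹110,000.

Flora first takes ₹100,000, leaving a balance of ₹2,970,000. Flora then takes one-third of the balance (₹990,000), for a total of ₹1,090,000. The remaining ₹1,980,000 passes to the descendants.
The descendants' portion (₹1,980,000) is divided at the children's generation into 6 shares of ₹330,000. Keturah, Ximena, and Delphine each take ₹330,000. The 3 shares of the deceased (Xander, Quentin, and Osric) are combined into a pool of ₹990,000.
That pool (₹990,000) is divided at the grandchildren's generation into 9 shares of ₹110,000. Orsolya, Gabor, Yolanda, Nadia, Sorcha, Jovan, and Vikram each take ₹110,000. The 2 shares of the deceased (Matthias and Ruthie) are combined into a pool of ₹220,000.
That pool (₹220,000) is divided at the great-grandchildren's generation equally among Uma, Teodor, Rangi, Oskar, and Romilly: ₹44,000 each.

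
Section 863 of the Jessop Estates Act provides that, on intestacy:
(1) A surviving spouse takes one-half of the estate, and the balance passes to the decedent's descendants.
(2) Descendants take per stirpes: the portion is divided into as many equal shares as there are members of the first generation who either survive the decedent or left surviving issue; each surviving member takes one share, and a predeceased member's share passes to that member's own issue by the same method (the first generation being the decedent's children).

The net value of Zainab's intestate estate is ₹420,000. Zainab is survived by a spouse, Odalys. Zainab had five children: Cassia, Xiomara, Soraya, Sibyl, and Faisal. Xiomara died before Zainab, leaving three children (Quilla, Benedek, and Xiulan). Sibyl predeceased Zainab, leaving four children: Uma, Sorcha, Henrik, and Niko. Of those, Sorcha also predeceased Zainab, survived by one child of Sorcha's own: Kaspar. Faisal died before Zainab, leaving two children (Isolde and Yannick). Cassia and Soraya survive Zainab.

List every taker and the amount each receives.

Odalys takes one-half of ₹420,000 = ₹210,000. The remaining ₹210,000 passes to the descendants.
The descendants' portion (₹210,000) is divided into 5 shares of ₹42,000: Cassia and Soraya each take ₹42,000; Xiomara's ₹42,000 share passes to Xiomara's issue; Sibyl's ₹42,000 share passes to Sibyl's issue; Faisal's ₹42,000 share passes to Faisal's issue.
Xiomara's share (₹42,000) is divided into 3 shares of ₹14,000: Quilla, Benedek, and Xiulan each take ₹14,000.
Sibyl's share (₹42,000) is divided into 4 shares of ₹10,500: Uma, Henrik, and Niko each take ₹10,500; Sorcha's ₹10,500 share passes to Sorcha's issue.
Sorcha's share (₹10,500) passes entirely to Kaspar.
Faisal's share (₹42,000) is divided into 2 shares of ₹21,000: Isolde and Yannick each take ₹21,000.

Odalys: ₹210,000; Cassia: ₹42,000; Quilla: ₹14,000; Benedek: ₹14,000; Xiulan: ₹14,000; Soraya: ₹42,000; Uma: ₹10,500; Kaspar: ₹10,500; Henrik: ₹10,500; Niko: ₹10,500; Isolde: ₹21,000; Yannick: ₹21,000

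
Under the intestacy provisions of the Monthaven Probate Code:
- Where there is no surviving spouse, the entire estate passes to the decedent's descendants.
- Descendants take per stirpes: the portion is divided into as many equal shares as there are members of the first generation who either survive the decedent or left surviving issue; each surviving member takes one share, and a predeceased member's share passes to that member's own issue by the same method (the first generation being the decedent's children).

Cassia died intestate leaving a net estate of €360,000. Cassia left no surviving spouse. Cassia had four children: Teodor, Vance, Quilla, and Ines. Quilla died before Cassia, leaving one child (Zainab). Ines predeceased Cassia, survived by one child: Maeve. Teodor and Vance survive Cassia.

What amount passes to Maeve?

Maeve receives €90,000.

The entire €360,000 passes to the descendants.
That amount (€360,000) is divided into 4 shares of €90,000: Teodor and Vance each take €90,000; Quilla's €90,000 share passes to Quilla's issue; Ines's €90,000 share passes to Ines's issue.
Quilla's share (€90,000) passes entirely to Zainab.
Ines's share (€90,000) passes entirely to Maeve.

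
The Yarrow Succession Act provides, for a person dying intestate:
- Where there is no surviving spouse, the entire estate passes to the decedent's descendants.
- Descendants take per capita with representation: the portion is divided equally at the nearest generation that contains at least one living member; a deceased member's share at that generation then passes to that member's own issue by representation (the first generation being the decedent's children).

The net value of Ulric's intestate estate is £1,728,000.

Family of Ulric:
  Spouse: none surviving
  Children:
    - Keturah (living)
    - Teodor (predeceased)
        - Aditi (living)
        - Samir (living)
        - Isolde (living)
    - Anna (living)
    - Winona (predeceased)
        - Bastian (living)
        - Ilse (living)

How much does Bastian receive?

The entire £1,728,000 passes to the descendants.
That amount (£1,728,000) is divided into 4 shares of £432,000: Keturah and Anna each take £432,000; Teodor's £432,000 share passes to Teodor's issue; Winona's £432,000 share passes to Winona's issue.
Teodor's share (£432,000) is divided into 3 shares of £144,000: Aditi, Samir, and Isolde each take £144,000.
Winona's share (£432,000) is divided into 2 shares of £216,000: Bastian and Ilse each take £216,000.

Bastian receives £216,000.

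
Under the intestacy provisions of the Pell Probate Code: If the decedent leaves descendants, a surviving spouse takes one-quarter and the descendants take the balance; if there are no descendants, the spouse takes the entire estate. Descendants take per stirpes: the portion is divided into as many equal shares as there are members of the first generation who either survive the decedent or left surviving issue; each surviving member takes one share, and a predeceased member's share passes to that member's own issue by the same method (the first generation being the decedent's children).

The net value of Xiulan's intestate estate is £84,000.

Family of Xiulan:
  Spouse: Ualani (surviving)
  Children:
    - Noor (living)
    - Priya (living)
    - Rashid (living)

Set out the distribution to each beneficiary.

Ualani takes one-quarter of £84,000 = £21,000. The remaining £63,000 passes to the descendants.
The descendants' portion (£63,000) is divided into 3 shares of £21,000: Noor, Priya, and Rashid each take £21,000.

Ualani: £21,000; Noor: £21,000; Priya: £21,000; Rashid: £21,000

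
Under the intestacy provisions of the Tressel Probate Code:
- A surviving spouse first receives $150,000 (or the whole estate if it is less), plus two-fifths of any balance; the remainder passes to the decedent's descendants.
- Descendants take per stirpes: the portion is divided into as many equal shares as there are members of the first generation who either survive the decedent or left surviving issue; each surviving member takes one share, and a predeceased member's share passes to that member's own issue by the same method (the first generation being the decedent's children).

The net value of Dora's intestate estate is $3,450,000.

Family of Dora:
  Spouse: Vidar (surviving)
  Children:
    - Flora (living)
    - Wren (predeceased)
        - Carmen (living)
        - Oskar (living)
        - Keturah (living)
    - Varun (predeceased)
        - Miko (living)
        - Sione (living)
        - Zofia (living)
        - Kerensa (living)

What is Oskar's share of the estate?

Vidar first takes $150,000, leaving a balance of $3,300,000. Vidar then takes two-fifths of the balance ($1,320,000), for a total of $1,470,000. The remaining $1,980,000 passes to the descendants.
The descendants' portion ($1,980,000) is divided into 3 shares of $660,000: Flora takes $660,000; Wren's $660,000 share passes to Wren's issue; Varun's $660,000 share passes to Varun's issue.
Wren's share ($660,000) is divided into 3 shares of $220,000: Carmen, Oskar, and Keturah each take $220,000.
Varun's share ($660,000) is divided into 4 shares of $165,000: Miko, Sione, Zofia, and Kerensa each take $165,000.

Oskar receives $220,000.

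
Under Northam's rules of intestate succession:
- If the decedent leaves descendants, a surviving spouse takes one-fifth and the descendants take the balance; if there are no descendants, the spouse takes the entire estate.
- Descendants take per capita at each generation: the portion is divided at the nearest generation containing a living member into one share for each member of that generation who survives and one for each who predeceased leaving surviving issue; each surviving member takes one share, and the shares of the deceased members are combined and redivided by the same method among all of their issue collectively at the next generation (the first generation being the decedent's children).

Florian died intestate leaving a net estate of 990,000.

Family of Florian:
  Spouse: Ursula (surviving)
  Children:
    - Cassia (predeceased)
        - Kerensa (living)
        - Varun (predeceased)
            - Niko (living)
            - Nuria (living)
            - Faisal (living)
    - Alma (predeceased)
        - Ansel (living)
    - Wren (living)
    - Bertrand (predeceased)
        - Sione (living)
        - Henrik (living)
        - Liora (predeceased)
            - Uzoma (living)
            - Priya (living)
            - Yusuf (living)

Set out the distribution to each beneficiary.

Ursula: 198,000; Kerensa: 99,000; Niko: 33,000; Nuria: 33,000; Faisal: 33,000; Ansel: 99,000; Wren: 198,000; Sione: 99,000; Henrik: 99,000; Uzoma: 33,000; Priya: 33,000; Yusuf: 33,000

Ursula takes one-fifth of 990,000 = 198,000. The remaining 792,000 passes to the descendants.
The descendants' portion (792,000) is divided at the children's generation into 4 shares of 198,000. Wren takes 198,000. The 3 shares of the deceased (Cassia, Alma, and Bertrand) are combined into a pool of 594,000.
That pool (594,000) is divided at the grandchildren's generation into 6 shares of 99,000. Kerensa, Ansel, Sione, and Henrik each take 99,000. The 2 shares of the deceased (Varun and Liora) are combined into a pool of 198,000.
That pool (198,000) is divided at the great-grandchildren's generation equally among Niko, Nuria, Faisal, Uzoma, Priya, and Yusuf: 33,000 each.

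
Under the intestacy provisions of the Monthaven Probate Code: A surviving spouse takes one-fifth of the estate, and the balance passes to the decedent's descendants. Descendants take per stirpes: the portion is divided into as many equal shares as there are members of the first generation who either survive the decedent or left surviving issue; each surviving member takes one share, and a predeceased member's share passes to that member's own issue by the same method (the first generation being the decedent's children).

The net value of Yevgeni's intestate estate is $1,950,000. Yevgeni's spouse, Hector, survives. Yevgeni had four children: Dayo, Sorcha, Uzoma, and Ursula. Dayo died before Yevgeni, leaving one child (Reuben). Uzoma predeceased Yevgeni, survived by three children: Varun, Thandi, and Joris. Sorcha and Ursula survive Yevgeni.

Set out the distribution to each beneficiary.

Hector: $390,000; Reuben: $390,000; Sorcha: $390,000; Varun: $130,000; Thandi: $130,000; Joris: $130,000; Ursula: $390,000

Hector takes one-fifth of $1,950,000 = $390,000. The remaining $1,560,000 passes to the descendants.
The descendants' portion ($1,560,000) is divided into 4 shares of $390,000: Sorcha and Ursula each take $390,000; Dayo's $390,000 share passes to Dayo's issue; Uzoma's $390,000 share passes to Uzoma's issue.
Dayo's share ($390,000) passes entirely to Reuben.
Uzoma's share ($390,000) is divided into 3 shares of $130,000: Varun, Thandi, and Joris each take $130,000.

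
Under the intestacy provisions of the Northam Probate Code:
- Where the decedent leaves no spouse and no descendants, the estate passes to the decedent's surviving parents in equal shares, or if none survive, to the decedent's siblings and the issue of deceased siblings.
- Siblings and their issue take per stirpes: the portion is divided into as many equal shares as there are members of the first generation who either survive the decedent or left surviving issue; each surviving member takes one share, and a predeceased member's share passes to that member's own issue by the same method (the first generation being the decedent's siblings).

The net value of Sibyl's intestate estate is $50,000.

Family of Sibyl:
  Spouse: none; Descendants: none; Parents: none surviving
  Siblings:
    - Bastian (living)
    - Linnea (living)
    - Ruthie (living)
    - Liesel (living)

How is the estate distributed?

Bastian: $12,500; Linnea: $12,500; Ruthie: $12,500; Liesel: $12,500

The entire $50,000 passes to the siblings and their issue.
That amount ($50,000) is divided into 4 shares of $12,500: Bastian, Linnea, Ruthie, and Liesel each take $12,500.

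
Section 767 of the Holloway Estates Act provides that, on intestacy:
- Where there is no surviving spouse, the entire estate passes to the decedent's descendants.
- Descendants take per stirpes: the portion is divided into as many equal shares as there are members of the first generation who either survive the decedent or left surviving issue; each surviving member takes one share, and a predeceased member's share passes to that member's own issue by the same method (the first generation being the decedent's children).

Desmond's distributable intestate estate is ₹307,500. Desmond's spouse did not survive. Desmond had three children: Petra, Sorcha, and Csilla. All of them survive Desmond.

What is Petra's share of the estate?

Petra receives ₹102,500.

The entire ₹307,500 passes to the descendants.
That amount (₹307,500) is divided into 3 shares of ₹102,500: Petra, Sorcha, and Csilla each take ₹102,500.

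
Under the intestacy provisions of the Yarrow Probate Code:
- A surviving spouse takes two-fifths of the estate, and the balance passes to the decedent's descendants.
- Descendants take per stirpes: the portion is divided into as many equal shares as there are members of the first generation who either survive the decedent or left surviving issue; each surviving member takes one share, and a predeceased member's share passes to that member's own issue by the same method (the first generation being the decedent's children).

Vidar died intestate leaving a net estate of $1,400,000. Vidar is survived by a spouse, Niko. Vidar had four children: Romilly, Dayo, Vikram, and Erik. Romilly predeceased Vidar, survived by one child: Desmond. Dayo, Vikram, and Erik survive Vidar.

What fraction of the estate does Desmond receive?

Desmond receives 3/20 of the estate.

Niko takes two-fifths of $1,400,000 = $560,000. The remaining $840,000 passes to the descendants.
The descendants' portion ($840,000) is divided into 4 shares of $210,000: Dayo, Vikram, and Erik each take $210,000; Romilly's $210,000 share passes to Romilly's issue.
Romilly's share ($210,000) passes entirely to Desmond.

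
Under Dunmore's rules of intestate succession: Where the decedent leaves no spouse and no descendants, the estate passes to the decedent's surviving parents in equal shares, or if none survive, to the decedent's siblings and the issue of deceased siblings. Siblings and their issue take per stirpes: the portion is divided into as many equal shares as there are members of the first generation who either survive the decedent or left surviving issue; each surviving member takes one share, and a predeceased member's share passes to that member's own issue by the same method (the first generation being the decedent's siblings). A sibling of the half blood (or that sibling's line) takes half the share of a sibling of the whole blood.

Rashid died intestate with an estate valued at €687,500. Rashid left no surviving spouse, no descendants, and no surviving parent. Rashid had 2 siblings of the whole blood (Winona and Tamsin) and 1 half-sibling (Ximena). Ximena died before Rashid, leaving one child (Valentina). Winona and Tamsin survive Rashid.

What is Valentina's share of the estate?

Valentina receives €137,500.

The entire €687,500 passes to the siblings and their issue.
Counting each half-blood sibling's line as half a unit, there are 5/2 units in €687,500, so one unit is €275,000. Whole-blood lines (Winona and Tamsin) take €275,000 each; half-blood lines (Ximena) take €137,500 each.
Ximena's share (€137,500) passes entirely to Valentina.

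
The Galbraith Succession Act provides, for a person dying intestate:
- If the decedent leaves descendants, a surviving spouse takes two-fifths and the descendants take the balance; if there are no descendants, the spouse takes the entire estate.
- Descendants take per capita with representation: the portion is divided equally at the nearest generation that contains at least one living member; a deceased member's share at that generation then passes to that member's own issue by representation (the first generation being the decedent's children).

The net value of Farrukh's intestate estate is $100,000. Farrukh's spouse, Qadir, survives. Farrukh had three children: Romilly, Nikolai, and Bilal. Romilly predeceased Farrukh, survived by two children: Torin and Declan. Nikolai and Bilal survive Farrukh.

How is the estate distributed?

Qadir: $40,000; Torin: $10,000; Declan: $10,000; Nikolai: $20,000; Bilal: $20,000

Qadir takes two-fifths of $100,000 = $40,000. The remaining $60,000 passes to the descendants.
The descendants' portion ($60,000) is divided into 3 shares of $20,000: Nikolai and Bilal each take $20,000; Romilly's $20,000 share passes to Romilly's issue.
Romilly's share ($20,000) is divided into 2 shares of $10,000: Torin and Declan each take $10,000.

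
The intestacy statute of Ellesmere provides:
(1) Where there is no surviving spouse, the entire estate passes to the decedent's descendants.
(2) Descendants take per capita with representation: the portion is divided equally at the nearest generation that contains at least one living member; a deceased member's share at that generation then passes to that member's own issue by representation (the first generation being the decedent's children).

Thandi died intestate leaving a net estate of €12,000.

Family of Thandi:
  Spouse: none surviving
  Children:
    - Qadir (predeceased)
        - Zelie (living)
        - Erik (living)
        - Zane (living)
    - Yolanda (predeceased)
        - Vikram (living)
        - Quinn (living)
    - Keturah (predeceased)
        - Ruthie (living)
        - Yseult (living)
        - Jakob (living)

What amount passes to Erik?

Erik receives €1,500.

The entire €12,000 passes to the descendants.
No child survives, so the initial division is made at the grandchildren's generation.
That amount (€12,000) is divided into 8 shares of €1,500: Zelie, Erik, Zane, Vikram, Quinn, Ruthie, Yseult, and Jakob each take €1,500.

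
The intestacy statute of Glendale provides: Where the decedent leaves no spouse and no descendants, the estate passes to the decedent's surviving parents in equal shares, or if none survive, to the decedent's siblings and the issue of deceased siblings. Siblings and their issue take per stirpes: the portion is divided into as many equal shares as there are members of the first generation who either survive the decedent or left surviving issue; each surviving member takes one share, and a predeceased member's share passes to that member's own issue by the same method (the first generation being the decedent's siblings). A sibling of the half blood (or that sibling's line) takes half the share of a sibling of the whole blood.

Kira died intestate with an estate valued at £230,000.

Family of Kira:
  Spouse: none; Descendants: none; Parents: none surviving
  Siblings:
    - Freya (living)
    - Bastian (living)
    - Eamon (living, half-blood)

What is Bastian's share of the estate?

The entire £230,000 passes to the siblings and their issue.
Counting each half-blood sibling's line as half a unit, there are 5/2 units in £230,000, so one unit is £92,000. Whole-blood lines (Freya and Bastian) take £92,000 each; half-blood lines (Eamon) take £46,000 each.

Bastian receives £92,000.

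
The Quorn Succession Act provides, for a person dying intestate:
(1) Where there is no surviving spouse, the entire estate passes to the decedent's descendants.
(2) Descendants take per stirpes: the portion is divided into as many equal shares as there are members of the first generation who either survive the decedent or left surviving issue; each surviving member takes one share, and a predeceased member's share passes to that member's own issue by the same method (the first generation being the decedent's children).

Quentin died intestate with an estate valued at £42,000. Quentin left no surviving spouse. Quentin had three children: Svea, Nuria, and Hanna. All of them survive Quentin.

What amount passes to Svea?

The entire £42,000 passes to the descendants.
That amount (£42,000) is divided into 3 shares of £14,000: Svea, Nuria, and Hanna each take £14,000.

Svea receives £14,000.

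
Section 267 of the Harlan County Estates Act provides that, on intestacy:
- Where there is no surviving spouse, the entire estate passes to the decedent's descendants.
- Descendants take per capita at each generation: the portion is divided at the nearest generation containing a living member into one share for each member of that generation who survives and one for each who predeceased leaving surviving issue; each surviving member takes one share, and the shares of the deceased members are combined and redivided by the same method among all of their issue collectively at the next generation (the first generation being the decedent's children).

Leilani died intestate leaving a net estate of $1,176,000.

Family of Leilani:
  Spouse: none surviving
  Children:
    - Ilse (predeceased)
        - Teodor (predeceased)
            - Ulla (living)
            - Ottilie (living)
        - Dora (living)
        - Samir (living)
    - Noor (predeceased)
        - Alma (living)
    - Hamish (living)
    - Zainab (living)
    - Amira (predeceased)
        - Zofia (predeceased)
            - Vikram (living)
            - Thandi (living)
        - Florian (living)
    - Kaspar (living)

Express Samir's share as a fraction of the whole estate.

The entire $1,176,000 passes to the descendants.
That amount ($1,176,000) is divided at the children's generation into 6 shares of $196,000. Hamish, Zainab, and Kaspar each take $196,000. The 3 shares of the deceased (Ilse, Noor, and Amira) are combined into a pool of $588,000.
That pool ($588,000) is divided at the grandchildren's generation into 6 shares of $98,000. Dora, Samir, Alma, and Florian each take $98,000. The 2 shares of the deceased (Teodor and Zofia) are combined into a pool of $196,000.
That pool ($196,000) is divided at the great-grandchildren's generation equally among Ulla, Ottilie, Vikram, and Thandi: $49,000 each.

Samir receives 1/12 of the estate.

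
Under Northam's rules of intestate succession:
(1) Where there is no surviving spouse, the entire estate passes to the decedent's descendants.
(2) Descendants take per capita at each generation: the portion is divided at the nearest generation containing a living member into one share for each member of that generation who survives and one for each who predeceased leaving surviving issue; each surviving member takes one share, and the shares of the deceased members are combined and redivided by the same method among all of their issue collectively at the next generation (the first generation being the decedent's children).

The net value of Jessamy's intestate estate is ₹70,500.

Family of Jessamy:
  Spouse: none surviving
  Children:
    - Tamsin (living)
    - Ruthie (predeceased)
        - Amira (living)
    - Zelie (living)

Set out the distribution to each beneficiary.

Tamsin: ₹23,500; Amira: ₹23,500; Zelie: ₹23,500

The entire ₹70,500 passes to the descendants.
That amount (₹70,500) is divided at the children's generation into 3 shares of ₹23,500. Tamsin and Zelie each take ₹23,500. The remaining share for the deceased Ruthie (₹23,500) is carried to the next generation.
That pool (₹23,500) passes entirely to Amira, the sole taker at the grandchildren's generation.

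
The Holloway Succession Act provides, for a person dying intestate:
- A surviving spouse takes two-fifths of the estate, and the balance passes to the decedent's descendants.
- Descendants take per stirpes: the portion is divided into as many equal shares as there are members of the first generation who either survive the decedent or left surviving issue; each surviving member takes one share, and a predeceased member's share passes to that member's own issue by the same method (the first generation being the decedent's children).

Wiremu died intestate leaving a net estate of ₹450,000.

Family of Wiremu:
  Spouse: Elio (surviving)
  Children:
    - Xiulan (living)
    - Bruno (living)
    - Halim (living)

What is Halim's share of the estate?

Halim receives ₹90,000.

Elio takes two-fifths of ₹450,000 = ₹180,000. The remaining ₹270,000 passes to the descendants.
The descendants' portion (₹270,000) is divided into 3 shares of ₹90,000: Xiulan, Bruno, and Halim each take ₹90,000.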